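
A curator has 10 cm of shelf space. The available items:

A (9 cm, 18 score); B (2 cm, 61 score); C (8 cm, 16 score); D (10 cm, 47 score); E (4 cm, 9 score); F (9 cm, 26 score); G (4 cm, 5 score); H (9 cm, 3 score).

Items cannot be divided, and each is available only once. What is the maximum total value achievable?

77 score

Check high-value combinations within 10 cm:
- B+C: length 2+8=10, value 61+16=77
- B+E+G: length 2+4+4=10, value 61+9+5=75
- B+E: length 2+4=6, value 61+9=70
Best: 77 score.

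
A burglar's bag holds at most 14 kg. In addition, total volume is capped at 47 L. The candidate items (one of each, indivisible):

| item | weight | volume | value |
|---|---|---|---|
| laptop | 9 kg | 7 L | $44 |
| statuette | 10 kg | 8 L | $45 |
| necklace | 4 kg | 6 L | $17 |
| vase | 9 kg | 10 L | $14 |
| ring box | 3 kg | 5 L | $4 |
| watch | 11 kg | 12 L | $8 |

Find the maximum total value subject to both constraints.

$62

Feasible sets respecting both limits:
- statuette+necklace: weight 14, volume 14, value 62
- laptop+necklace: weight 13, volume 13, value 61
- statuette+ring box: weight 13, volume 13, value 49
Best: $62.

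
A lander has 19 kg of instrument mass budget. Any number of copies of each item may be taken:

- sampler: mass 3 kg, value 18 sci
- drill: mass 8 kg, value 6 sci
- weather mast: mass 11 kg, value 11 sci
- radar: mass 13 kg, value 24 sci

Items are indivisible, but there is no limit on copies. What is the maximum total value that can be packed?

108 sci

Best value-per-unit is sampler at 18/3, and filling with it alone uses mass 6×3=18. No mix of the others beats 6×18 = 108.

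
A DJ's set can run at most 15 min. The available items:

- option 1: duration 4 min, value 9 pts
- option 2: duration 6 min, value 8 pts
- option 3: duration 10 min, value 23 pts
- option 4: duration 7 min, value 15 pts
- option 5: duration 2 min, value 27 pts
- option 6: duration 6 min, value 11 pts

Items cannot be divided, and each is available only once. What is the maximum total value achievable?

53 pts

Check high-value combinations within 15 min:
- option 4+option 5+option 6: duration 7+2+6=15, value 15+27+11=53
- option 1+option 4+option 5: duration 4+7+2=13, value 9+15+27=51
- option 3+option 5: duration 10+2=12, value 23+27=50
- option 2+option 4+option 5: duration 6+7+2=15, value 8+15+27=50
Best: 53 pts.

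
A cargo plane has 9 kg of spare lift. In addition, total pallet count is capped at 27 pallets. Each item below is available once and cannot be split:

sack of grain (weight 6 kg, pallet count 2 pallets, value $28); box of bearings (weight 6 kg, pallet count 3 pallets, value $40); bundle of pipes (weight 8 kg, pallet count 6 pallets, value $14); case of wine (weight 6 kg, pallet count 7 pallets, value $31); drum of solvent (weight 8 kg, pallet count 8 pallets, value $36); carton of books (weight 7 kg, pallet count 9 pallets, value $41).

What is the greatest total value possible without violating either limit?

Feasible sets respecting both limits:
- carton of books: weight 7, pallet count 9, value 41
- box of bearings: weight 6, pallet count 3, value 40
- drum of solvent: weight 8, pallet count 8, value 36
- case of wine: weight 6, pallet count 7, value 31
Best: $41.

$41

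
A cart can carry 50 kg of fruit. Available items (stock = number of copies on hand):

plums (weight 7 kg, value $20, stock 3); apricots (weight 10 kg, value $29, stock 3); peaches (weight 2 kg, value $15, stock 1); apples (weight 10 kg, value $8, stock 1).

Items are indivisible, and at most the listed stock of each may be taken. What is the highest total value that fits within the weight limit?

$142

Top feasible selections:
- 2×plums + 3×apricots + 1×peaches: weight 46, value 142
- 3×plums + 2×apricots + 1×peaches: weight 43, value 133
Best: $142.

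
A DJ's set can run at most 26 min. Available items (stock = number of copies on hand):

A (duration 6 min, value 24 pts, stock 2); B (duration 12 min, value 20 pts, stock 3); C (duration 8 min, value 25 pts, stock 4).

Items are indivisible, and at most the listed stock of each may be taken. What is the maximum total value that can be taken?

75 pts

Top feasible selections:
- 3×C: duration 24, value 75
- 1×A + 2×C: duration 22, value 74
- 2×A + 1×C: duration 20, value 73
- 1×A + 1×B + 1×C: duration 26, value 69
Best: 75 pts.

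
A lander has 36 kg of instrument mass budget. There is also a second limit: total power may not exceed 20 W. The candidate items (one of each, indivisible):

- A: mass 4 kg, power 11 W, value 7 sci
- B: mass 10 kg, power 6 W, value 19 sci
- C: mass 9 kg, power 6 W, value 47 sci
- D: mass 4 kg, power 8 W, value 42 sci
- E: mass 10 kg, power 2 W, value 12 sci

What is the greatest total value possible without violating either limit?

Feasible sets respecting both limits:
- B+C+D: mass 23, power 20, value 108
- C+D+E: mass 23, power 16, value 101
- C+D: mass 13, power 14, value 89
Best: 108 sci.

108 sci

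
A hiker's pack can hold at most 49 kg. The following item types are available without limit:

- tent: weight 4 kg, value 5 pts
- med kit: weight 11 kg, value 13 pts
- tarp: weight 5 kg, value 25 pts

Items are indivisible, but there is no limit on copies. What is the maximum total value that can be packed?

230 pts

Best value-per-unit is tarp at 25/5; filling with it alone gives 9×25 = 225.
Optimal mix: 1×tent + 9×tarp → weight 49, value 230.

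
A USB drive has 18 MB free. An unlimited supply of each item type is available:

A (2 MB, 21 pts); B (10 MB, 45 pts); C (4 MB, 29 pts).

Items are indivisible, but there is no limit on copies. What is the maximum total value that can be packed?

Best value-per-unit is A at 21/2, and filling with it alone uses size 9×2=18. No mix of the others beats 9×21 = 189.

189 pts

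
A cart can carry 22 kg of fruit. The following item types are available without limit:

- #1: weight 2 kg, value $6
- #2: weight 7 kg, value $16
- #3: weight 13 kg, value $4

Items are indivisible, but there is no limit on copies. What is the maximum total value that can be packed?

Best value-per-unit is #1 at 6/2, and filling with it alone uses weight 11×2=22. No mix of the others beats 11×6 = 66.

$66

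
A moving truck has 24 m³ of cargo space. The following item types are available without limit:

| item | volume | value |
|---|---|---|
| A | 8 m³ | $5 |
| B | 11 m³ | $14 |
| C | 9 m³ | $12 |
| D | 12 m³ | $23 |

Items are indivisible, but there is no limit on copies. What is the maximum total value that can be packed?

Best value-per-unit is D at 23/12, and filling with it alone uses volume 2×12=24. No mix of the others beats 2×23 = 46.

$46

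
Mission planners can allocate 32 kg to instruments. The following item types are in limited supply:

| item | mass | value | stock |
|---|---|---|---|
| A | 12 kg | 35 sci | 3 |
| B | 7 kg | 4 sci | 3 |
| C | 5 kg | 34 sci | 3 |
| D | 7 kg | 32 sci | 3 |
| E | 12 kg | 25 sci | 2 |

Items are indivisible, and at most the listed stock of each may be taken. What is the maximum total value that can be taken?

Best selections within mass 32 and stock limits:
- 3×C + 2×D: mass 29, value 166
- 2×C + 3×D: mass 31, value 164
- 1×B + 3×C + 1×D: mass 29, value 138
- 1×A + 3×C: mass 27, value 137
Best: 166 sci.

166 sci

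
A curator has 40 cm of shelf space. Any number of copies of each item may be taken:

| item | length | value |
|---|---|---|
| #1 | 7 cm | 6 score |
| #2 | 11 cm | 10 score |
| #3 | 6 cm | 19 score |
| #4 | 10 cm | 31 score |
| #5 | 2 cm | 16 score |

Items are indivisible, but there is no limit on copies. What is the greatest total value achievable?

Best value-per-unit is #5 at 16/2, and filling with it alone uses length 20×2=40. No mix of the others beats 20×16 = 320.

320 score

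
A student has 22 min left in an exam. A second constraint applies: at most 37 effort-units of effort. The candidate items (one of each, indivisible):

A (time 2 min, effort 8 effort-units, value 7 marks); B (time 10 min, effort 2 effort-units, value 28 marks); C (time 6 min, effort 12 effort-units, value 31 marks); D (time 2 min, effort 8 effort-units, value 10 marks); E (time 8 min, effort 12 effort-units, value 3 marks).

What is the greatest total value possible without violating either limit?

Feasible sets respecting both limits:
- A+B+C+D: time 20, effort 30, value 76
- B+C+D: time 18, effort 22, value 69
- A+B+C: time 18, effort 22, value 66
Best: 76 marks.

76 marks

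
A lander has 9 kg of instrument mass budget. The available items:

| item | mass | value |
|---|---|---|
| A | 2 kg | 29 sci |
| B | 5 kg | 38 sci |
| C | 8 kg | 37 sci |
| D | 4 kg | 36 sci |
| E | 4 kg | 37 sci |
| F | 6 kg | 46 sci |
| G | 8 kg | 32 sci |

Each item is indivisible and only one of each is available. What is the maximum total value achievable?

75 sci

Check high-value combinations within 9 kg:
- A+F: mass 2+6=8, value 29+46=75
- B+E: mass 5+4=9, value 38+37=75
- B+D: mass 5+4=9, value 38+36=74
Best: 75 sci.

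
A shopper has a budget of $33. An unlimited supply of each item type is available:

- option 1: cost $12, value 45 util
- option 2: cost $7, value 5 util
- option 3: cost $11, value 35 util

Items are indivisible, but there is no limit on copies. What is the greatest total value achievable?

Best value-per-unit is option 1 at 45/12; filling with it alone gives 2×45 = 90.
Optimal mix: 3×option 3 → cost 33, value 105.

105 util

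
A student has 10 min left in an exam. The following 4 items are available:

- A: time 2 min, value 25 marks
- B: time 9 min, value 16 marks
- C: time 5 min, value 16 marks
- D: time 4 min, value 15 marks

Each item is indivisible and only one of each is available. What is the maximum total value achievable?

Check high-value combinations within 10 min:
- A+C: time 2+5=7, value 25+16=41
- A+D: time 2+4=6, value 25+15=40
- C+D: time 5+4=9, value 16+15=31
- A: time 2, value 25
Best: 41 marks.

41 marks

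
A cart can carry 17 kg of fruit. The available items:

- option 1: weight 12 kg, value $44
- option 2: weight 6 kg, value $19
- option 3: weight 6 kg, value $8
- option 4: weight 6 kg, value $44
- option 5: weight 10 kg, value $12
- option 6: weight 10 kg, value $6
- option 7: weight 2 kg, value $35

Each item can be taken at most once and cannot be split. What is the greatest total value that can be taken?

$98

Check high-value combinations within 17 kg:
- option 2+option 4+option 7: weight 6+6+2=14, value 19+44+35=98
- option 3+option 4+option 7: weight 6+6+2=14, value 8+44+35=87
- option 4+option 7: weight 6+2=8, value 44+35=79
- option 1+option 7: weight 12+2=14, value 44+35=79
- option 2+option 4: weight 6+6=12, value 19+44=63
Best: $98.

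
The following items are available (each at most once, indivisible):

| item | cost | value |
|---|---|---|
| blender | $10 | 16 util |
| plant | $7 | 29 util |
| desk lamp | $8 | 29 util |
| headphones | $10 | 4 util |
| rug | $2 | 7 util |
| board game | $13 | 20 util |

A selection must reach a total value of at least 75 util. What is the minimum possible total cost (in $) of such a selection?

27

Subsets with value ≥ 75, sorted by total cost:
- blender+plant+desk lamp+rug: cost 27, value 81
- plant+desk lamp+board game: cost 28, value 78
Minimum cost: 27 $.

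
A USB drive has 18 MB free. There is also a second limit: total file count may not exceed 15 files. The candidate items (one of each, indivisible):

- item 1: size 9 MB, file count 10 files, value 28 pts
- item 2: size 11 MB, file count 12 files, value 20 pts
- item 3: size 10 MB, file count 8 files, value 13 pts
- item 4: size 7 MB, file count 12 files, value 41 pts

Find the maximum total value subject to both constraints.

Feasible sets respecting both limits:
- item 4: size 7, file count 12, value 41
- item 1: size 9, file count 10, value 28
- item 2: size 11, file count 12, value 20
- item 3: size 10, file count 8, value 13
Best: 41 pts.

41 pts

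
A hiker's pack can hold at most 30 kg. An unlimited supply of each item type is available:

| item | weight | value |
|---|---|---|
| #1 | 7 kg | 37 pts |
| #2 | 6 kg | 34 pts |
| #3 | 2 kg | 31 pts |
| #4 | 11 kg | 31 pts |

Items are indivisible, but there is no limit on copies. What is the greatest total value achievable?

465 pts

Best value-per-unit is #3 at 31/2, and filling with it alone uses weight 15×2=30. No mix of the others beats 15×31 = 465.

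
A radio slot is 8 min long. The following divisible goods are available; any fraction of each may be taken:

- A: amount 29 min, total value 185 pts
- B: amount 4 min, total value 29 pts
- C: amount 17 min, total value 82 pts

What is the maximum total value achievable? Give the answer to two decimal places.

54.52

Take in order of value per unit:
- B (29/4 per unit): all 4 → value 29, running total 29.00
- A (185/29 per unit): 4 of 29 → value 4×185/29 = 25.5172, running total 54.52
Total 54.52.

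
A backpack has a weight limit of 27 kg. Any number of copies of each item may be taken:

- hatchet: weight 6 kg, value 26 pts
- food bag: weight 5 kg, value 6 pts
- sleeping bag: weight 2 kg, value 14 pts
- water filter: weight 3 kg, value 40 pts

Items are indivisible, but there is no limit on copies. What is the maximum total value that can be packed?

360 pts

Best value-per-unit is water filter at 40/3, and filling with it alone uses weight 9×3=27. No mix of the others beats 9×40 = 360.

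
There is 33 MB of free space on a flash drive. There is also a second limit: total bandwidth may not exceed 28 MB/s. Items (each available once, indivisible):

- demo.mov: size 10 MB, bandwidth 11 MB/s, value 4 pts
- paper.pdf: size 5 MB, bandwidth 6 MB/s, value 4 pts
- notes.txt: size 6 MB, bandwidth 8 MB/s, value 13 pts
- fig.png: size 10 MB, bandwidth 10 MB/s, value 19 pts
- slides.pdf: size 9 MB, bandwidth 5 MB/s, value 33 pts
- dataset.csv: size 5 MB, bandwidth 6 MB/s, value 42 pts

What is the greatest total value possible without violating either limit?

98 pts

Feasible sets respecting both limits:
- paper.pdf+fig.png+slides.pdf+dataset.csv: size 29, bandwidth 27, value 98
- fig.png+slides.pdf+dataset.csv: size 24, bandwidth 21, value 94
- paper.pdf+notes.txt+slides.pdf+dataset.csv: size 25, bandwidth 25, value 92
Best: 98 pts.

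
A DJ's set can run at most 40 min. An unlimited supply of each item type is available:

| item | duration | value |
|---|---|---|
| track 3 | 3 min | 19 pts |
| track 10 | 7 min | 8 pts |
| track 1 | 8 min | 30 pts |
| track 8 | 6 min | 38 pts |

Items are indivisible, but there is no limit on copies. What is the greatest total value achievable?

247 pts

Best value-per-unit is track 3 at 19/3, and filling with it alone uses duration 13×3=39. No mix of the others beats 13×19 = 247.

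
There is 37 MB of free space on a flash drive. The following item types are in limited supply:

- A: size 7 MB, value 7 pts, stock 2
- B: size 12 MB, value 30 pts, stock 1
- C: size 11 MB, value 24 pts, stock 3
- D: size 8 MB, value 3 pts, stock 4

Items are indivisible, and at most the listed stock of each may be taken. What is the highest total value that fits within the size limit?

Top feasible selections:
- 1×B + 2×C: size 34, value 78
- 3×C: size 33, value 72
Best: 78 pts.

78 pts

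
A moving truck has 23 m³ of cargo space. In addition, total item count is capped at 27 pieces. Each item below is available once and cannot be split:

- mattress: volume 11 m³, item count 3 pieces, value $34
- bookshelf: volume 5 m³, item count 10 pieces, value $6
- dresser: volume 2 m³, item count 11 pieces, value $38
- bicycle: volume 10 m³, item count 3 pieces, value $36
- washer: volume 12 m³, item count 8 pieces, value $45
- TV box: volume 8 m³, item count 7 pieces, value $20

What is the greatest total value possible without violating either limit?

Feasible sets respecting both limits:
- mattress+dresser+bicycle: volume 23, item count 17, value 108
- dresser+washer+TV box: volume 22, item count 26, value 103
- dresser+bicycle+TV box: volume 20, item count 21, value 94
- mattress+dresser+TV box: volume 21, item count 21, value 92
Best: $108.

$108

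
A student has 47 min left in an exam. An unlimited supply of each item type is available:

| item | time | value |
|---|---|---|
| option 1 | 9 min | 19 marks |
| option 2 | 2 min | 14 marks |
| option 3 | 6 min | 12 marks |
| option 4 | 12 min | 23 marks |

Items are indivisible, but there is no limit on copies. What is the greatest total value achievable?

Best value-per-unit is option 2 at 14/2, and filling with it alone uses time 23×2=46. No mix of the others beats 23×14 = 322.

322 marks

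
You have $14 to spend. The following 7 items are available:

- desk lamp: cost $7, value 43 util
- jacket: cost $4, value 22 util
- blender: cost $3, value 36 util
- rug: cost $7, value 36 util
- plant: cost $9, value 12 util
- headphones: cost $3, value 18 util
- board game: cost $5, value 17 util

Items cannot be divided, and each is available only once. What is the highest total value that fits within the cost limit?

101 util

This is a 0/1 knapsack; check combinations near the capacity.
- desk lamp+jacket+blender: cost 7+4+3=14, value 43+22+36=101
- desk lamp+blender+headphones: cost 7+3+3=13, value 43+36+18=97
- jacket+blender+rug: cost 4+3+7=14, value 22+36+36=94
Best: 101 util.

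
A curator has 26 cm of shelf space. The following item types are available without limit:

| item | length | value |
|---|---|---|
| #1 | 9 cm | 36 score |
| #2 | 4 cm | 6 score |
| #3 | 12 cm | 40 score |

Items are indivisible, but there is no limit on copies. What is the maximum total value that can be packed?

Best value-per-unit is #1 at 36/9; filling with it alone gives 2×36 = 72.
Optimal mix: 2×#1 + 2×#2 → length 26, value 84.

84 score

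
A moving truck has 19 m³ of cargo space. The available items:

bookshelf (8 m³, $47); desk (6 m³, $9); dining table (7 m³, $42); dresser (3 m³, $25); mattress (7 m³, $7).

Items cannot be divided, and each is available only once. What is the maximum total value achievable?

$114

Check high-value combinations within 19 m³:
- bookshelf+dining table+dresser: volume 8+7+3=18, value 47+42+25=114
- bookshelf+dining table: volume 8+7=15, value 47+42=89
- bookshelf+desk+dresser: volume 8+6+3=17, value 47+9+25=81
Best: $114.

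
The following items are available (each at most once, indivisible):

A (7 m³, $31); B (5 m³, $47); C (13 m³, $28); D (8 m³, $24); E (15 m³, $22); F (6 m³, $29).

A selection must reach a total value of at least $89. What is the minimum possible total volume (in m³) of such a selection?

Subsets with value ≥ 89, sorted by total volume:
- A+B+F: volume 18, value 107
- B+D+F: volume 19, value 100
- A+B+D: volume 20, value 102
Minimum volume: 18 m³.

18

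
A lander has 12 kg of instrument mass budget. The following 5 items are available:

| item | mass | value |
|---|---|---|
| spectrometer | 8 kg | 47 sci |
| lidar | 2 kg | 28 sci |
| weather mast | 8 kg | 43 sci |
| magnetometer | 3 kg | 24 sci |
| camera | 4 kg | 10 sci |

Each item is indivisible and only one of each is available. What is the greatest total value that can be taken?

Check high-value combinations within 12 kg:
- spectrometer+lidar: mass 8+2=10, value 47+28=75
- lidar+weather mast: mass 2+8=10, value 28+43=71
- spectrometer+magnetometer: mass 8+3=11, value 47+24=71
- weather mast+magnetometer: mass 8+3=11, value 43+24=67
Best: 75 sci.

75 sci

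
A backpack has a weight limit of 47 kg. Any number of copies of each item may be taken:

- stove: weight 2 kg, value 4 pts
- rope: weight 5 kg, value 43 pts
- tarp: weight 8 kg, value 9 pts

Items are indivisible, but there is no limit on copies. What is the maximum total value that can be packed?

Best value-per-unit is rope at 43/5; filling with it alone gives 9×43 = 387.
Optimal mix: 1×stove + 9×rope → weight 47, value 391.

391 pts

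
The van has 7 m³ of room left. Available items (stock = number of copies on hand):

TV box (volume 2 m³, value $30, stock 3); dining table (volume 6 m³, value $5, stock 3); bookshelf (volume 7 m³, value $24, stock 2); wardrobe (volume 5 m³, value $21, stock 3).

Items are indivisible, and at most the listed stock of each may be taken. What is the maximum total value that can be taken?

$90

Top feasible selections:
- 3×TV box: volume 6, value 90
- 2×TV box: volume 4, value 60
Best: $90.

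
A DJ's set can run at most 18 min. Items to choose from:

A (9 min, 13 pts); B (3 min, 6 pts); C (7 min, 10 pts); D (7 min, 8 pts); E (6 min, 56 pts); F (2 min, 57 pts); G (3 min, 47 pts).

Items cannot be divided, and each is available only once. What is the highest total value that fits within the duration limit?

170 pts

This is a 0/1 knapsack; check combinations near the capacity.
- C+E+F+G: duration 7+6+2+3=18, value 10+56+57+47=170
- D+E+F+G: duration 7+6+2+3=18, value 8+56+57+47=168
- B+E+F+G: duration 3+6+2+3=14, value 6+56+57+47=166
- E+F+G: duration 6+2+3=11, value 56+57+47=160
Best: 170 pts.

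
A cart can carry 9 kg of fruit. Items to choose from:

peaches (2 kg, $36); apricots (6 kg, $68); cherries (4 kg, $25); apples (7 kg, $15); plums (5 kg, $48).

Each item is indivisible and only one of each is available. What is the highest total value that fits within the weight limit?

$104

Check high-value combinations within 9 kg:
- peaches+apricots: weight 2+6=8, value 36+68=104
- peaches+plums: weight 2+5=7, value 36+48=84
- cherries+plums: weight 4+5=9, value 25+48=73
Best: $104.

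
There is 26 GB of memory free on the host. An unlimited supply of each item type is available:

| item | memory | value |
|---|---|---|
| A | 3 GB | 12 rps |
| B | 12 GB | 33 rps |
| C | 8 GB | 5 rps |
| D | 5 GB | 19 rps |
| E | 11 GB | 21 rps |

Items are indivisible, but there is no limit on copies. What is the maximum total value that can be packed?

103 rps

Best value-per-unit is A at 12/3; filling with it alone gives 8×12 = 96.
Optimal mix: 7×A + 1×D → memory 26, value 103.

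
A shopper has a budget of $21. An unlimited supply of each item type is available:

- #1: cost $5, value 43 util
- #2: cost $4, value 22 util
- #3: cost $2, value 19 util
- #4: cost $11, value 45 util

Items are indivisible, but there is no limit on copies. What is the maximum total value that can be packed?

Best value-per-unit is #3 at 19/2; filling with it alone gives 10×19 = 190.
Optimal mix: 1×#1 + 8×#3 → cost 21, value 195.

195 util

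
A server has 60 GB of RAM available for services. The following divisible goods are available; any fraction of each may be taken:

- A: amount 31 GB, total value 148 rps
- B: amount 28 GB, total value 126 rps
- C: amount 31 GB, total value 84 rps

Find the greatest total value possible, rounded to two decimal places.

276.71

Take in order of value per unit:
- A (148/31 per unit): all 31 → value 148, running total 148.00
- B (126/28 per unit): all 28 → value 126, running total 274.00
- C (84/31 per unit): 1 of 31 → value 1×84/31 = 2.7097, running total 276.71
Total 276.71.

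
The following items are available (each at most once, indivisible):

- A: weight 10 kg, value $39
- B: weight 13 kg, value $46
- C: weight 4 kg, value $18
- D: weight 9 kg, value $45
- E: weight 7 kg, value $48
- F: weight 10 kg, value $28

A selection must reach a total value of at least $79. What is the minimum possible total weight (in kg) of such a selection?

16

Subsets with value ≥ 79, sorted by total weight:
- D+E: weight 16, value 93
- A+E: weight 17, value 87
- A+D: weight 19, value 84
- C+D+E: weight 20, value 111
Minimum weight: 16 kg.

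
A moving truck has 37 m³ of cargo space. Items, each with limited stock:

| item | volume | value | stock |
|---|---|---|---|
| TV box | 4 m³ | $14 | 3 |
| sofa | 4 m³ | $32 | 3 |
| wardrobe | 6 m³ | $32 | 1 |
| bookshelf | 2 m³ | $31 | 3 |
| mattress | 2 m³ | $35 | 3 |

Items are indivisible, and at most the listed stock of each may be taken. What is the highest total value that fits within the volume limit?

$340

Best selections within volume 37 and stock limits:
- 1×TV box + 3×sofa + 1×wardrobe + 3×bookshelf + 3×mattress: volume 34, value 340
- 3×TV box + 3×sofa + 3×bookshelf + 3×mattress: volume 36, value 336
- 3×sofa + 1×wardrobe + 3×bookshelf + 3×mattress: volume 30, value 326
Best: $340.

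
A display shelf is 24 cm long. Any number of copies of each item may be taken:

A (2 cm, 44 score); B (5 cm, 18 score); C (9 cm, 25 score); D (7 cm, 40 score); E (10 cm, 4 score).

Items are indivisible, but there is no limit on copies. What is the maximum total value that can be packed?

Best value-per-unit is A at 44/2, and filling with it alone uses length 12×2=24. No mix of the others beats 12×44 = 528.

528 score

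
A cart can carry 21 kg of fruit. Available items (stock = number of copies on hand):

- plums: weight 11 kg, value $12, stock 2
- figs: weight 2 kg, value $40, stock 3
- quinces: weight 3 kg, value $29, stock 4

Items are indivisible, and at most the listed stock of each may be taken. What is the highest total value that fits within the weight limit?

$236

Top feasible selections:
- 3×figs + 4×quinces: weight 18, value 236
- 3×figs + 3×quinces: weight 15, value 207
Best: $236.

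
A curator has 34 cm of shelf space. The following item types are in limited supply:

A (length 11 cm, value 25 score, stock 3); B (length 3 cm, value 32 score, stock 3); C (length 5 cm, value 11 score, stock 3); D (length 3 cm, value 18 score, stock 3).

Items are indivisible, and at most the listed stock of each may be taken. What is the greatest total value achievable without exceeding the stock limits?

186 score

Top feasible selections:
- 1×A + 3×B + 1×C + 3×D: length 34, value 186
- 3×B + 3×C + 3×D: length 33, value 183
Best: 186 score.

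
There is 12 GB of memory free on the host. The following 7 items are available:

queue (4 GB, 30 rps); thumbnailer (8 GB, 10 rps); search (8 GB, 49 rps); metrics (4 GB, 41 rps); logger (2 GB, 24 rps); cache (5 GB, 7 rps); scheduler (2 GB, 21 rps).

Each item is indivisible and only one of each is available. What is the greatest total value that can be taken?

Check high-value combinations within 12 GB:
- queue+metrics+logger+scheduler: memory 4+4+2+2=12, value 30+41+24+21=116
- queue+metrics+logger: memory 4+4+2=10, value 30+41+24=95
- search+logger+scheduler: memory 8+2+2=12, value 49+24+21=94
Best: 116 rps.

116 rps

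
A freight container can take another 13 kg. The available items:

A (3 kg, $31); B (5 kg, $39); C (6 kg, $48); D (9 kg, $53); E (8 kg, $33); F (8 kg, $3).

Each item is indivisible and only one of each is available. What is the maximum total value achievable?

Check high-value combinations within 13 kg:
- B+C: weight 5+6=11, value 39+48=87
- A+D: weight 3+9=12, value 31+53=84
- A+C: weight 3+6=9, value 31+48=79
- B+E: weight 5+8=13, value 39+33=72
Best: $87.

$87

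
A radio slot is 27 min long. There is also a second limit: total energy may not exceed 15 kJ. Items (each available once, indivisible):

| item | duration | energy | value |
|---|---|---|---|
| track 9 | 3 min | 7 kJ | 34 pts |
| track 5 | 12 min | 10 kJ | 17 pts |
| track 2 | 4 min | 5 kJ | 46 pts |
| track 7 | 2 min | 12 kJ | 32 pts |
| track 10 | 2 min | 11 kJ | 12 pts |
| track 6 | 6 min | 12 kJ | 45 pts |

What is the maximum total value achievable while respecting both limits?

Feasible sets respecting both limits:
- track 9+track 2: duration 7, energy 12, value 80
- track 5+track 2: duration 16, energy 15, value 63
- track 2: duration 4, energy 5, value 46
Best: 80 pts.

80 pts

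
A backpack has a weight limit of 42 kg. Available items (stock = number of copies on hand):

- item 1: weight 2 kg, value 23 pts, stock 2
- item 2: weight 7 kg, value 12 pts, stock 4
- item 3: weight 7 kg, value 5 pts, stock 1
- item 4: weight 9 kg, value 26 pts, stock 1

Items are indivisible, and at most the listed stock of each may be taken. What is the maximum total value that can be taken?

120 pts

Top feasible selections:
- 2×item 1 + 4×item 2 + 1×item 4: weight 41, value 120
- 2×item 1 + 3×item 2 + 1×item 3 + 1×item 4: weight 41, value 113
- 2×item 1 + 3×item 2 + 1×item 4: weight 34, value 108
Best: 120 pts.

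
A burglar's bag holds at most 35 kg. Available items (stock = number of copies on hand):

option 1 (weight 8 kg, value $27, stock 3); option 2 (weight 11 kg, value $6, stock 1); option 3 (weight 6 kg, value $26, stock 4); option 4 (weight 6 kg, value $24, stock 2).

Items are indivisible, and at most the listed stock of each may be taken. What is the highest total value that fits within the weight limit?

Best selections within weight 35 and stock limits:
- 2×option 1 + 3×option 3: weight 34, value 132
- 1×option 1 + 4×option 3: weight 32, value 131
Best: $132.

$132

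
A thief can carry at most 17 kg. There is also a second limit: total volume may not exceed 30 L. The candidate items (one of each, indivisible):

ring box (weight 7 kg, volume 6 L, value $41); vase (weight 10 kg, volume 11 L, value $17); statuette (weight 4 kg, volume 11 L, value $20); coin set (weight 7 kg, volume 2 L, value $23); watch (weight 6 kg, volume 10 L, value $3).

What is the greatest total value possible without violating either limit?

$64

Feasible sets respecting both limits:
- ring box+coin set: weight 14, volume 8, value 64
- ring box+statuette+watch: weight 17, volume 27, value 64
- ring box+statuette: weight 11, volume 17, value 61
Best: $64.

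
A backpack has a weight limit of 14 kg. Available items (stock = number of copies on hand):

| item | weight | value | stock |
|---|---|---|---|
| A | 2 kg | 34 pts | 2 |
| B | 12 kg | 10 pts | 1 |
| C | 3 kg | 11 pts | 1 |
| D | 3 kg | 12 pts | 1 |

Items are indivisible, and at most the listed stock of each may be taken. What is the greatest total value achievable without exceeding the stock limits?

91 pts

Best selections within weight 14 and stock limits:
- 2×A + 1×C + 1×D: weight 10, value 91
- 2×A + 1×D: weight 7, value 80
Best: 91 pts.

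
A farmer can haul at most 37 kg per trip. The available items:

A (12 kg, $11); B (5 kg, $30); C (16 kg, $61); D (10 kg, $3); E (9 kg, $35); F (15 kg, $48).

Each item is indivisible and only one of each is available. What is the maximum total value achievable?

$139

Check high-value combinations within 37 kg:
- B+C+F: weight 5+16+15=36, value 30+61+48=139
- B+C+E: weight 5+16+9=30, value 30+61+35=126
- B+E+F: weight 5+9+15=29, value 30+35+48=113
- C+F: weight 16+15=31, value 61+48=109
Best: $139.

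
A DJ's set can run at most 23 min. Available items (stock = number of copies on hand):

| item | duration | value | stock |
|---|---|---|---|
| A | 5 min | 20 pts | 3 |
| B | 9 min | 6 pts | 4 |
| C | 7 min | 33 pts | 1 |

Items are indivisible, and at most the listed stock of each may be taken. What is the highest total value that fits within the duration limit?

93 pts

Top feasible selections:
- 3×A + 1×C: duration 22, value 93
- 2×A + 1×C: duration 17, value 73
- 3×A: duration 15, value 60
Best: 93 pts.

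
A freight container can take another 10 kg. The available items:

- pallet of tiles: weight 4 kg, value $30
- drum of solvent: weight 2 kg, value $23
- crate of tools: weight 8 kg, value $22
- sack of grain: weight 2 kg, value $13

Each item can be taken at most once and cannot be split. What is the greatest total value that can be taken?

This is a 0/1 knapsack; check combinations near the capacity.
- pallet of tiles+drum of solvent+sack of grain: weight 4+2+2=8, value 30+23+13=66
- pallet of tiles+drum of solvent: weight 4+2=6, value 30+23=53
- drum of solvent+crate of tools: weight 2+8=10, value 23+22=45
- pallet of tiles+sack of grain: weight 4+2=6, value 30+13=43
Best: $66.

$66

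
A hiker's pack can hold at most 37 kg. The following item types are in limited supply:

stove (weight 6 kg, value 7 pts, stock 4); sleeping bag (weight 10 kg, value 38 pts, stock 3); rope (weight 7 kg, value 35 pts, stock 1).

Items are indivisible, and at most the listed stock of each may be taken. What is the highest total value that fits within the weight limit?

149 pts

Best selections within weight 37 and stock limits:
- 3×sleeping bag + 1×rope: weight 37, value 149
- 1×stove + 3×sleeping bag: weight 36, value 121
- 1×stove + 2×sleeping bag + 1×rope: weight 33, value 118
- 3×sleeping bag: weight 30, value 114
Best: 149 pts.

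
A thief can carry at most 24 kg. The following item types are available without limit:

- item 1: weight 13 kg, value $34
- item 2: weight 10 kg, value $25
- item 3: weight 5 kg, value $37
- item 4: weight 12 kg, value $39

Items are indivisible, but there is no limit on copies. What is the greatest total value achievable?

Best value-per-unit is item 3 at 37/5, and filling with it alone uses weight 4×5=20. No mix of the others beats 4×37 = 148.

$148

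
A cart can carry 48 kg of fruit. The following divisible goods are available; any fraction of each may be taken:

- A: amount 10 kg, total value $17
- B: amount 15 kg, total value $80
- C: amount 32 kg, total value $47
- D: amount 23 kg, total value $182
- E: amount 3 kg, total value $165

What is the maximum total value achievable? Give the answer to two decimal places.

438.90

Take in order of value per unit:
- E (165/3 per unit): all 3 → value 165, running total 165.00
- D (182/23 per unit): all 23 → value 182, running total 347.00
- B (80/15 per unit): all 15 → value 80, running total 427.00
- A (17/10 per unit): 7 of 10 → value 7×17/10 = 11.9000, running total 438.90
Total 438.90.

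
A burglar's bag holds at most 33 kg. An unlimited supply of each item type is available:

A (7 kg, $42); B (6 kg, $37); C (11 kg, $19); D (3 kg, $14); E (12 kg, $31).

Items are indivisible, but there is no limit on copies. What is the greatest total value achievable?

Best value-per-unit is B at 37/6; filling with it alone gives 5×37 = 185.
Optimal mix: 3×A + 2×B → weight 33, value 200.

$200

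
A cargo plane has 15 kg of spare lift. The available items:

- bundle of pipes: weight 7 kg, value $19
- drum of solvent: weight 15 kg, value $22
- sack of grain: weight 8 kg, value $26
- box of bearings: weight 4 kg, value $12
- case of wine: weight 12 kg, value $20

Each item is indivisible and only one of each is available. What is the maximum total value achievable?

$45

Check high-value combinations within 15 kg:
- bundle of pipes+sack of grain: weight 7+8=15, value 19+26=45
- sack of grain+box of bearings: weight 8+4=12, value 26+12=38
- bundle of pipes+box of bearings: weight 7+4=11, value 19+12=31
- sack of grain: weight 8, value 26
- drum of solvent: weight 15, value 22
Best: $45.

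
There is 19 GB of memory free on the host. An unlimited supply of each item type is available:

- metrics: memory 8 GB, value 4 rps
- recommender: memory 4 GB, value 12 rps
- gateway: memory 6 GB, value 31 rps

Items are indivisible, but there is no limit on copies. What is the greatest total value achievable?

Best value-per-unit is gateway at 31/6, and filling with it alone uses memory 3×6=18. No mix of the others beats 3×31 = 93.

93 rps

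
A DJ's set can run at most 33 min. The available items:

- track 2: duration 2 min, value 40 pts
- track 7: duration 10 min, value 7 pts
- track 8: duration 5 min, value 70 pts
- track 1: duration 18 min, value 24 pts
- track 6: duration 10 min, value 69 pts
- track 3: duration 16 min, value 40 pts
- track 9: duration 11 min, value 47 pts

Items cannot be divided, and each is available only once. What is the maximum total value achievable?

226 pts

Check high-value combinations within 33 min:
- track 2+track 8+track 6+track 9: duration 2+5+10+11=28, value 40+70+69+47=226
- track 2+track 8+track 6+track 3: duration 2+5+10+16=33, value 40+70+69+40=219
- track 8+track 6+track 9: duration 5+10+11=26, value 70+69+47=186
- track 2+track 7+track 8+track 6: duration 2+10+5+10=27, value 40+7+70+69=186
- track 2+track 8+track 6: duration 2+5+10=17, value 40+70+69=179
Best: 226 pts.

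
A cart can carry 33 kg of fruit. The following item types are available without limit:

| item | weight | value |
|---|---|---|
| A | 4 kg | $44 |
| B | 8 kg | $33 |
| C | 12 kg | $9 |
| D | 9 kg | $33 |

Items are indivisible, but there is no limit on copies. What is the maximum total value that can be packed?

$352

Best value-per-unit is A at 44/4, and filling with it alone uses weight 8×4=32. No mix of the others beats 8×44 = 352.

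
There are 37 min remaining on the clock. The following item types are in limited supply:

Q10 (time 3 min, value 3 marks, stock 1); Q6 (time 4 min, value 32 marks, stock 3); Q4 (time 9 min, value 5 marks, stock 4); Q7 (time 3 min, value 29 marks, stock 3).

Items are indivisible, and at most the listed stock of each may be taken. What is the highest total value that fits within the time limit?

191 marks

Top feasible selections:
- 1×Q10 + 3×Q6 + 1×Q4 + 3×Q7: time 33, value 191
- 3×Q6 + 1×Q4 + 3×Q7: time 30, value 188
- 1×Q10 + 3×Q6 + 3×Q7: time 24, value 186
- 3×Q6 + 3×Q7: time 21, value 183
Best: 191 marks.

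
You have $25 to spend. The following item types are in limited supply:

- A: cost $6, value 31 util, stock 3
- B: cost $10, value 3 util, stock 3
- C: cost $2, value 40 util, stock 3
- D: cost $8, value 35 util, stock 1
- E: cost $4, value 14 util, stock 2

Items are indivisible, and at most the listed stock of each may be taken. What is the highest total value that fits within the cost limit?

Top feasible selections:
- 3×A + 3×C: cost 24, value 213
- 1×A + 3×C + 1×D + 1×E: cost 24, value 200
- 2×A + 3×C + 1×E: cost 22, value 196
- 1×A + 3×C + 1×D: cost 20, value 186
Best: 213 util.

213 util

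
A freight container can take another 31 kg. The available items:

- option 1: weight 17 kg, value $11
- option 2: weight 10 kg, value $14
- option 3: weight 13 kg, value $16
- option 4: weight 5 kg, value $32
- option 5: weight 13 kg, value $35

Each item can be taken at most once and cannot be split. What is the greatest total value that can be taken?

$83

Check high-value combinations within 31 kg:
- option 3+option 4+option 5: weight 13+5+13=31, value 16+32+35=83
- option 2+option 4+option 5: weight 10+5+13=28, value 14+32+35=81
- option 4+option 5: weight 5+13=18, value 32+35=67
- option 2+option 3+option 4: weight 10+13+5=28, value 14+16+32=62
Best: $83.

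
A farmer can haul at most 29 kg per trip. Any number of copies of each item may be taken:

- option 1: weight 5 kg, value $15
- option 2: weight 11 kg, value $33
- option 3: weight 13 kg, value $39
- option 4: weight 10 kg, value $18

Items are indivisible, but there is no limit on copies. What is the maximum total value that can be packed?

Best value-per-unit is option 1 at 15/5; filling with it alone gives 5×15 = 75.
Optimal mix: 1×option 1 + 1×option 2 + 1×option 3 → weight 29, value 87.

$87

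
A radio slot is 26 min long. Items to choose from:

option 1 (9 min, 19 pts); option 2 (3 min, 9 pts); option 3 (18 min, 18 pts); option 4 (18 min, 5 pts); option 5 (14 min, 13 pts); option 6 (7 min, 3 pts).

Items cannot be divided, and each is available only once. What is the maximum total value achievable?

Check high-value combinations within 26 min:
- option 1+option 2+option 5: duration 9+3+14=26, value 19+9+13=41
- option 1+option 5: duration 9+14=23, value 19+13=32
- option 1+option 2+option 6: duration 9+3+7=19, value 19+9+3=31
Best: 41 pts.

41 pts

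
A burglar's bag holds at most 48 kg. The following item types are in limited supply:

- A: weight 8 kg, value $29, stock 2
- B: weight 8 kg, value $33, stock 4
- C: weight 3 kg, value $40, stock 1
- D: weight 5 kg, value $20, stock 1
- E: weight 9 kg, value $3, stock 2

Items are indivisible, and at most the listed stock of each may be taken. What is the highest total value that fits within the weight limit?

$221

Top feasible selections:
- 1×A + 4×B + 1×C + 1×D: weight 48, value 221
- 2×A + 3×B + 1×C + 1×D: weight 48, value 217
- 1×A + 4×B + 1×C: weight 43, value 201
- 2×A + 3×B + 1×C: weight 43, value 197
Best: $221.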